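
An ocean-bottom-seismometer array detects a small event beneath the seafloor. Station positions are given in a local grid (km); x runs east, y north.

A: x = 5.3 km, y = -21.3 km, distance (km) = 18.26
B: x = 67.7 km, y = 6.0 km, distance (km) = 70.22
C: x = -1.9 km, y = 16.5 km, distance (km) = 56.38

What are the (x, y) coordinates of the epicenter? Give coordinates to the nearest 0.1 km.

12.9 km east, -37.9 km north

Circle about each station: (x − 5.3)² + (y + 21.3)² = 18.26²; (x − 67.7)² + (y − 6.0)² = 70.22²; (x + 1.9)² + (y − 16.5)² = 56.38².
Subtracting the A equation from the B and C equations removes the quadratic terms:
124.8 x + 54.6 y = -459.91
-14.4 x + 75.6 y = -3051.20
Solving the 2×2 system: x ≈ 12.9, y ≈ -37.9 km.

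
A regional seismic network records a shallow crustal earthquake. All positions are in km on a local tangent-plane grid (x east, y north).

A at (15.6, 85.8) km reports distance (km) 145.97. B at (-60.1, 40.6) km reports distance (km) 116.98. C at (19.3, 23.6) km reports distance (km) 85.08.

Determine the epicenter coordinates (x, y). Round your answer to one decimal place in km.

Circle about each station: (x − 15.6)² + (y − 85.8)² = 145.97²; (x + 60.1)² + (y − 40.6)² = 116.98²; (x − 19.3)² + (y − 23.6)² = 85.08².
Subtracting pairs of circle equations eliminates x²+y² and gives linear equations (the radical axes):
-151.4 x − 90.4 y = 5278.29
7.4 x − 124.4 y = 7393.08
Solving the 2×2 system: x ≈ 0.6, y ≈ -59.4 km.

x ≈ 0.6 km, y ≈ -59.4 km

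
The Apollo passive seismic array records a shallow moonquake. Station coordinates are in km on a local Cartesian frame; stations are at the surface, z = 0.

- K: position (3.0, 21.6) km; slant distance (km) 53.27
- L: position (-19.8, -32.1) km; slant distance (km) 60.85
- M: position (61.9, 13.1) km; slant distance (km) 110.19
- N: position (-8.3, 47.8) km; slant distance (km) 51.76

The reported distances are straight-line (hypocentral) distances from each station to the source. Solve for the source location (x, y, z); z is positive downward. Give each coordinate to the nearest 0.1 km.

(-46.3, 18.9, 20.0)

Each station gives a sphere (x−x_i)² + (y−y_i)² + z² = d_i² (stations at z=0).
Subtracting the K sphere from L and M: z² cancels, leaving linear equations in x and y:
-45.6 x − 107.4 y = 81.86
117.8 x − 17.0 y = -5776.48
Solving: x ≈ -46.309, y ≈ 18.900 km (keep extra digits for the depth step; rounded: -46.3, 18.9).
Then from the K sphere: z² = 53.27² − (x − 3.0)² − (y − 21.6)² with x = -46.309, y = 18.900, so z ≈ 19.976 ≈ 20.0 km.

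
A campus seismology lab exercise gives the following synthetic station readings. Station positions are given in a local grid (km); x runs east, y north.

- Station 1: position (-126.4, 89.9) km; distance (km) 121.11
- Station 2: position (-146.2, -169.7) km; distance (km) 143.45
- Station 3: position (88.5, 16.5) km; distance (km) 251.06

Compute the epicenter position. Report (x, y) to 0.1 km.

-158.8 km east, -26.8 km north

Circle about each station: (x + 126.4)² + (y − 89.9)² = 121.11²; (x + 146.2)² + (y + 169.7)² = 143.45²; (x − 88.5)² + (y − 16.5)² = 251.06².
Subtracting the Station 1 equation from the Station 2 and Station 3 equations removes the quadratic terms:
-39.6 x − 519.2 y = 20203.29
429.8 x − 146.8 y = -64317.96
Solving the 2×2 system: x ≈ -158.8, y ≈ -26.8 km.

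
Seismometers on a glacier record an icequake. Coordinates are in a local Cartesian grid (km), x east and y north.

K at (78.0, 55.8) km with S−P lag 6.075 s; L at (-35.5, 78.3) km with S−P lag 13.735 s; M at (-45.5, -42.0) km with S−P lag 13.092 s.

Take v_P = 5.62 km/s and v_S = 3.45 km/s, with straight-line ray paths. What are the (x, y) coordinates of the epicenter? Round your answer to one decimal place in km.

x ≈ 62.1 km, y ≈ 3.9 km

Distance from S−P lag: d = Δt · v_P v_S / (v_P − v_S) = Δt · (5.62·3.45)/(5.62−3.45) ≈ 8.9350·Δt.
So d_K = 54.28, d_L = 122.72, d_M = 116.98 km.
Circle about each station: (x − 78.0)² + (y − 55.8)² = 54.28²; (x + 35.5)² + (y − 78.3)² = 122.72²; (x + 45.5)² + (y + 42.0)² = 116.98².
Subtracting pairs of circle equations eliminates x²+y² and gives linear equations (the radical axes):
-227.0 x + 45.0 y = -13920.38
-247.0 x − 195.6 y = -16101.39
Solving the 2×2 system: x ≈ 62.1, y ≈ 3.9 km.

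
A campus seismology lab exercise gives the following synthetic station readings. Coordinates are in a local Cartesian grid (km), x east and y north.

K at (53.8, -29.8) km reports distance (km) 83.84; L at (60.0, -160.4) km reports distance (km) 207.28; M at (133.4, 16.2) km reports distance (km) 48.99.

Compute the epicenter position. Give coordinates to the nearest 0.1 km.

93.2 km east, 44.2 km north

Circle about each station: (x − 53.8)² + (y + 29.8)² = 83.84²; (x − 60.0)² + (y + 160.4)² = 207.28²; (x − 133.4)² + (y − 16.2)² = 48.99².
Subtracting the K equation from the L and M equations removes the quadratic terms:
12.4 x − 261.2 y = -10390.17
159.2 x + 92.0 y = 18904.65
Solving the 2×2 system: x ≈ 93.2, y ≈ 44.2 km.
Check against K (with the unrounded x, y): √((x − 53.8)²+(y + 29.8)²) = 83.84 ≈ 83.84 km. ✓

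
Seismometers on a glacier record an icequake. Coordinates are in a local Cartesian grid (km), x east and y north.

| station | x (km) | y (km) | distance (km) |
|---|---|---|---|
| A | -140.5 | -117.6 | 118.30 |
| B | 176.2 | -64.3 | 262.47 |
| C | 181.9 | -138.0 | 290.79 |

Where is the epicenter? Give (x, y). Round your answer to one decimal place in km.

-81.6 km east, -15.0 km north

Circle about each station: (x + 140.5)² + (y + 117.6)² = 118.30²; (x − 176.2)² + (y + 64.3)² = 262.47²; (x − 181.9)² + (y + 138.0)² = 290.79².
Subtracting the A equation from the B and C equations removes the quadratic terms:
633.4 x + 106.6 y = -53284.69
644.8 x − 40.8 y = -52002.33
Solving the 2×2 system: x ≈ -81.6, y ≈ -15.0 km.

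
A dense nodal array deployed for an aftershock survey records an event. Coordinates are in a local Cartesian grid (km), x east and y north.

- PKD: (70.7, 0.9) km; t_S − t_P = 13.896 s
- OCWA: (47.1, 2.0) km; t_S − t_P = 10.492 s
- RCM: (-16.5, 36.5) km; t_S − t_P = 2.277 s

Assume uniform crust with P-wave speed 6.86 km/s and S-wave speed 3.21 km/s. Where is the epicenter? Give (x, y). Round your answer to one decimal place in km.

Distance from S−P lag: d = Δt · v_P v_S / (v_P − v_S) = Δt · (6.86·3.21)/(6.86−3.21) ≈ 6.0330·Δt.
So d_PKD = 83.84, d_OCWA = 63.30, d_RCM = 13.74 km.
Circle about each station: (x − 70.7)² + (y − 0.9)² = 83.84²; (x − 47.1)² + (y − 2.0)² = 63.30²; (x + 16.5)² + (y − 36.5)² = 13.74².
Subtracting pairs of circle equations eliminates x²+y² and gives linear equations (the radical axes):
-47.2 x + 2.2 y = 245.37
-174.4 x + 71.2 y = 3445.56
Solving the 2×2 system: x ≈ -3.3, y ≈ 40.3 km.

-3.3 km east, 40.3 km north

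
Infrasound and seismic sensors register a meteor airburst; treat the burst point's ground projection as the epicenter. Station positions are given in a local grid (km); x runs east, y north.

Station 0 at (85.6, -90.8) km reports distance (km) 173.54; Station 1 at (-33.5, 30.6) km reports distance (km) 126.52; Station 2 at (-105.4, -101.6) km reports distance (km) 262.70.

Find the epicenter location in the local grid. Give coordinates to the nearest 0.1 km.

Circle about each station: (x − 85.6)² + (y + 90.8)² = 173.54²; (x + 33.5)² + (y − 30.6)² = 126.52²; (x + 105.4)² + (y + 101.6)² = 262.70².
Subtracting the Station 0 equation from the Station 1 and Station 2 equations removes the quadratic terms:
-238.2 x + 242.8 y = 595.43
-382.0 x − 21.6 y = -33035.44
Solving the 2×2 system: x ≈ 81.8, y ≈ 82.7 km.

x ≈ 81.8 km, y ≈ 82.7 km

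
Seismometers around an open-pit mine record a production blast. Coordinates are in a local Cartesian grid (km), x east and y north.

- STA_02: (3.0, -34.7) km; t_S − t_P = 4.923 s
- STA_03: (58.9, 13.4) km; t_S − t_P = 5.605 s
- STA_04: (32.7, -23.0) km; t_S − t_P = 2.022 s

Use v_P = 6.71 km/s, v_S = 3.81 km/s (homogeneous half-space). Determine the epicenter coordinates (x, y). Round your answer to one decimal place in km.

x ≈ 46.4 km, y ≈ -34.4 km

Distance from S−P lag: d = Δt · v_P v_S / (v_P − v_S) = Δt · (6.71·3.81)/(6.71−3.81) ≈ 8.8156·Δt.
So d_STA_02 = 43.40, d_STA_03 = 49.41, d_STA_04 = 17.83 km.
Circle about each station: (x − 3.0)² + (y + 34.7)² = 43.40²; (x − 58.9)² + (y − 13.4)² = 49.41²; (x − 32.7)² + (y + 23.0)² = 17.83².
Subtracting the STA_02 equation from the STA_03 and STA_04 equations removes the quadratic terms:
111.8 x + 96.2 y = 1877.89
59.4 x + 23.4 y = 1950.85
Solving the 2×2 system: x ≈ 46.4, y ≈ -34.4 km.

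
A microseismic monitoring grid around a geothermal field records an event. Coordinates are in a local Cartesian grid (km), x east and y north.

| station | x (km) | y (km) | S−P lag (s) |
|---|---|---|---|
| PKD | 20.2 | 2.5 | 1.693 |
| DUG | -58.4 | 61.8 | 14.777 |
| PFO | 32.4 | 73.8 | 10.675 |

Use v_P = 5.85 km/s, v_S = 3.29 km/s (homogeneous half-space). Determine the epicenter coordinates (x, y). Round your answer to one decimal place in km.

Distance from S−P lag: d = Δt · v_P v_S / (v_P − v_S) = Δt · (5.85·3.29)/(5.85−3.29) ≈ 7.5182·Δt.
So d_PKD = 12.73, d_DUG = 111.10, d_PFO = 80.26 km.
Circle about each station: (x − 20.2)² + (y − 2.5)² = 12.73²; (x + 58.4)² + (y − 61.8)² = 111.10²; (x − 32.4)² + (y − 73.8)² = 80.26².
Subtracting pairs of circle equations eliminates x²+y² and gives linear equations (the radical axes):
-157.2 x + 118.6 y = -5365.65
24.4 x + 142.6 y = -197.70
Solving the 2×2 system: x ≈ 29.3, y ≈ -6.4 km.
Check against PKD (with the unrounded x, y): √((x − 20.2)²+(y − 2.5)²) = 12.73 ≈ 12.73 km. ✓

(29.3, -6.4)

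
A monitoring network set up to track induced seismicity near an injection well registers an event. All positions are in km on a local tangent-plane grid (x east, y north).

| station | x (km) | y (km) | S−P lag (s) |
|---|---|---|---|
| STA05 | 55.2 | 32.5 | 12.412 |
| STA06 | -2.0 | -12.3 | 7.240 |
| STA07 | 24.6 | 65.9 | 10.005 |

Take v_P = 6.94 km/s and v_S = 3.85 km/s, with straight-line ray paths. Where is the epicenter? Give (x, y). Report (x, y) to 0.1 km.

Distance from S−P lag: d = Δt · v_P v_S / (v_P − v_S) = Δt · (6.94·3.85)/(6.94−3.85) ≈ 8.6469·Δt.
So d_STA05 = 107.33, d_STA06 = 62.60, d_STA07 = 86.51 km.
Circle about each station: (x − 55.2)² + (y − 32.5)² = 107.33²; (x + 2.0)² + (y + 12.3)² = 62.60²; (x − 24.6)² + (y − 65.9)² = 86.51².
Subtracting the STA05 equation from the STA06 and STA07 equations removes the quadratic terms:
-114.4 x − 89.6 y = 3652.97
-61.2 x + 66.8 y = 4880.43
Solving the 2×2 system: x ≈ -51.9, y ≈ 25.5 km.
Check against STA05 (with the unrounded x, y): √((x − 55.2)²+(y − 32.5)²) = 107.34 ≈ 107.33 km. ✓

(-51.9, 25.5)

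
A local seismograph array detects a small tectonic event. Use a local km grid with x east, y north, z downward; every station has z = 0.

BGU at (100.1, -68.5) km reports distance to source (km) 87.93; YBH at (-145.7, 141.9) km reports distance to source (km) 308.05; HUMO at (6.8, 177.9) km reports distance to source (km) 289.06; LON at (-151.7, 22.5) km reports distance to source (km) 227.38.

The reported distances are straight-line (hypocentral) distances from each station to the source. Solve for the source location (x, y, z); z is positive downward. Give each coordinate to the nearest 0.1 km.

Each station gives a sphere (x−x_i)² + (y−y_i)² + z² = d_i² (stations at z=0).
Subtracting the BGU sphere from YBH and HUMO: z² cancels, leaving linear equations in x and y:
-491.6 x + 420.8 y = -60511.28
-186.6 x + 492.8 y = -58841.61
Solving: x ≈ 30.899, y ≈ -107.703 km (keep extra digits for the depth step; rounded: 30.9, -107.7).
Then from the BGU sphere: z² = 87.93² − (x − 100.1)² − (y + 68.5)² with x = 30.899, y = -107.703, so z ≈ 37.497 ≈ 37.5 km.
Check against LON (with the unrounded solution): distance 227.38 ≈ 227.38 km. ✓

x ≈ 30.9 km, y ≈ -107.7 km, depth ≈ 37.5 km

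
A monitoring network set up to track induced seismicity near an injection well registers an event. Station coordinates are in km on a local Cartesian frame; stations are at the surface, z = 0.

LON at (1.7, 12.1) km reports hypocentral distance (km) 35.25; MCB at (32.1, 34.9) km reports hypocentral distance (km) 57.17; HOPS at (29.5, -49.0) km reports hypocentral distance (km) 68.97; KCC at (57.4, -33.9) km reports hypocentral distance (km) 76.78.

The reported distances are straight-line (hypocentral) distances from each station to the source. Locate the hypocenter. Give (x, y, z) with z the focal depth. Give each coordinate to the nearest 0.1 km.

x ≈ -0.9 km, y ≈ 2.8 km, depth ≈ 33.9 km

Each station gives a sphere (x−x_i)² + (y−y_i)² + z² = d_i² (stations at z=0).
Subtracting the LON sphere from MCB and HOPS: z² cancels, leaving linear equations in x and y:
60.8 x + 45.6 y = 73.27
55.6 x − 122.2 y = -392.35
Solving: x ≈ -0.897, y ≈ 2.803 km (keep extra digits for the depth step; rounded: -0.9, 2.8).
Then from the LON sphere: z² = 35.25² − (x − 1.7)² − (y − 12.1)² with x = -0.897, y = 2.803, so z ≈ 33.903 ≈ 33.9 km.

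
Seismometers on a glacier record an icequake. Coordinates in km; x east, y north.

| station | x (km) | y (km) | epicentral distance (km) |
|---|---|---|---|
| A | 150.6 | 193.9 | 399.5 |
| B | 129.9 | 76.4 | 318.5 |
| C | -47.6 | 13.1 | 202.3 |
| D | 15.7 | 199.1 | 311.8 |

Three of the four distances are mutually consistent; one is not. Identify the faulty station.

Solve using three stations at a time. Using A, B, D (subtract circle equations pairwise → linear system) gives (x, y) ≈ (-157.9, -59.8).
Distances from that point to each station vs reported:
  A: calculated 399.5 vs reported 399.5 → residual 0.0 km
  B: calculated 318.4 vs reported 318.5 → residual 0.1 km
  C: calculated 132.2 vs reported 202.3 → residual 70.1 km
  D: calculated 311.7 vs reported 311.8 → residual 0.1 km
A, B, D are mutually consistent (residuals ≈ 0); C is off by 70.1 km.

C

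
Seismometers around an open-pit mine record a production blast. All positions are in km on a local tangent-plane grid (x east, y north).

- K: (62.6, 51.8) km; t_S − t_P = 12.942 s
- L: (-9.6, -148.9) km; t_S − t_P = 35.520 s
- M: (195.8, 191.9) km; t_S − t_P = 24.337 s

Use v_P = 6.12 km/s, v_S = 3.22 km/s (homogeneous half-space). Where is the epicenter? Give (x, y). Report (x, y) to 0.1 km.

Distance from S−P lag: d = Δt · v_P v_S / (v_P − v_S) = Δt · (6.12·3.22)/(6.12−3.22) ≈ 6.7953·Δt.
So d_K = 87.94, d_L = 241.37, d_M = 165.38 km.
Circle about each station: (x − 62.6)² + (y − 51.8)² = 87.94²; (x + 9.6)² + (y + 148.9)² = 241.37²; (x − 195.8)² + (y − 191.9)² = 165.38².
Subtracting the K equation from the L and M equations removes the quadratic terms:
-144.4 x − 401.4 y = -34864.66
266.4 x + 280.2 y = 48944.15
Solving the 2×2 system: x ≈ 148.6, y ≈ 33.4 km.

(148.6, 33.4)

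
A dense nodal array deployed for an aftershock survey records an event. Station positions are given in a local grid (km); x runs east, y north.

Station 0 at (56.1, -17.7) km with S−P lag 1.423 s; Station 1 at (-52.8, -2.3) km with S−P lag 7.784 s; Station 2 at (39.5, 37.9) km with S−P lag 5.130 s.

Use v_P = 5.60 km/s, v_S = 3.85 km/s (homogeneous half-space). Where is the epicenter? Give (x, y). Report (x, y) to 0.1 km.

Distance from S−P lag: d = Δt · v_P v_S / (v_P − v_S) = Δt · (5.60·3.85)/(5.60−3.85) ≈ 12.3200·Δt.
So d_Station 0 = 17.53, d_Station 1 = 95.90, d_Station 2 = 63.20 km.
Circle about each station: (x − 56.1)² + (y + 17.7)² = 17.53²; (x + 52.8)² + (y + 2.3)² = 95.90²; (x − 39.5)² + (y − 37.9)² = 63.20².
Subtracting pairs of circle equations eliminates x²+y² and gives linear equations (the radical axes):
-217.8 x + 30.8 y = -9556.88
-33.2 x + 111.2 y = -4150.78
Solving the 2×2 system: x ≈ 40.3, y ≈ -25.3 km.

40.3 km east, -25.3 km north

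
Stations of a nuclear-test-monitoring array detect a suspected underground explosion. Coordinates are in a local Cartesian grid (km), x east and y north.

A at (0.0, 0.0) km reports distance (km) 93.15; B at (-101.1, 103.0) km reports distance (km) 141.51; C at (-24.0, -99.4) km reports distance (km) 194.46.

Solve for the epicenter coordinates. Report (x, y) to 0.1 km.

(39.2, 84.5)

Circle about each station: x² + y² = 93.15²; (x + 101.1)² + (y − 103.0)² = 141.51²; (x + 24.0)² + (y + 99.4)² = 194.46².
Subtracting pairs of circle equations eliminates x²+y² and gives linear equations (the radical axes):
-202.2 x + 206.0 y = 9482.05
-48.0 x − 198.8 y = -18681.41
Solving the 2×2 system: x ≈ 39.2, y ≈ 84.5 km.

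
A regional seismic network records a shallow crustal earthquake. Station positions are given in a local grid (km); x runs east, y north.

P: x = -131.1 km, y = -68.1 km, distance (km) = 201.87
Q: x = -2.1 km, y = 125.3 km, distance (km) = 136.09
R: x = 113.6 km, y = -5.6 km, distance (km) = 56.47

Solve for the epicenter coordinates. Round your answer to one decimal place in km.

Circle about each station: (x + 131.1)² + (y + 68.1)² = 201.87²; (x + 2.1)² + (y − 125.3)² = 136.09²; (x − 113.6)² + (y + 5.6)² = 56.47².
Subtracting pairs of circle equations eliminates x²+y² and gives linear equations (the radical axes):
258.0 x + 386.8 y = 16110.69
489.4 x + 125.0 y = 28674.14
Solving the 2×2 system: x ≈ 57.8, y ≈ 3.1 km.
Check against P (with the unrounded x, y): √((x + 131.1)²+(y + 68.1)²) = 201.87 ≈ 201.87 km. ✓

x ≈ 57.8 km, y ≈ 3.1 km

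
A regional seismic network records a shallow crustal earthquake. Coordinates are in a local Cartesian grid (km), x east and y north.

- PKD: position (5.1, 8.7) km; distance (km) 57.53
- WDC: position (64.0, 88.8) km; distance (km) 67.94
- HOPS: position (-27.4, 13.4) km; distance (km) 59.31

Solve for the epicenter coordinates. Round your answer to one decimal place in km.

Circle about each station: (x − 5.1)² + (y − 8.7)² = 57.53²; (x − 64.0)² + (y − 88.8)² = 67.94²; (x + 27.4)² + (y − 13.4)² = 59.31².
Subtracting pairs of circle equations eliminates x²+y² and gives linear equations (the radical axes):
117.8 x + 160.2 y = 10573.60
-65.0 x + 9.4 y = 620.64
Solving the 2×2 system: x ≈ -0.0, y ≈ 66.0 km.

x ≈ -0.0 km, y ≈ 66.0 km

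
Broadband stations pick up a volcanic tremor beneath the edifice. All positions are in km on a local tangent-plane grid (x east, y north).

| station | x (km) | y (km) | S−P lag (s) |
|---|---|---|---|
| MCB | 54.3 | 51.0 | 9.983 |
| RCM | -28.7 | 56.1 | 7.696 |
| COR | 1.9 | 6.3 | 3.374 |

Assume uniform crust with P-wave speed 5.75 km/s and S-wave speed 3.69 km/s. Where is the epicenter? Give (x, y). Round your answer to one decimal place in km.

Distance from S−P lag: d = Δt · v_P v_S / (v_P − v_S) = Δt · (5.75·3.69)/(5.75−3.69) ≈ 10.2998·Δt.
So d_MCB = 102.82, d_RCM = 79.27, d_COR = 34.75 km.
Circle about each station: (x − 54.3)² + (y − 51.0)² = 102.82²; (x + 28.7)² + (y − 56.1)² = 79.27²; (x − 1.9)² + (y − 6.3)² = 34.75².
Subtracting the MCB equation from the RCM and COR equations removes the quadratic terms:
-166.0 x + 10.2 y = 2709.63
-104.8 x − 89.4 y = 3858.20
Solving the 2×2 system: x ≈ -17.7, y ≈ -22.4 km.
Check against MCB (with the unrounded x, y): √((x − 54.3)²+(y − 51.0)²) = 102.82 ≈ 102.82 km. ✓

-17.7 km east, -22.4 km north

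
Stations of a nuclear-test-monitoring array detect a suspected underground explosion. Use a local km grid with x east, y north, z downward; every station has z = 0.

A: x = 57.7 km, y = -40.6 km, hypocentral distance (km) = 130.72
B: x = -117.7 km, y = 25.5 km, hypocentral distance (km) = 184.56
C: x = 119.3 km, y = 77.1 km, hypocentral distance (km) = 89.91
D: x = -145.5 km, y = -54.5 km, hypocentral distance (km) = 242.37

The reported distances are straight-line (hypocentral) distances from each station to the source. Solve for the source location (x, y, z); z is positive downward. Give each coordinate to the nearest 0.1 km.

Each station gives a sphere (x−x_i)² + (y−y_i)² + z² = d_i² (stations at z=0).
Subtracting the A sphere from B and C: z² cancels, leaving linear equations in x and y:
-350.8 x + 132.2 y = -7448.79
123.2 x + 235.4 y = 24203.16
Solving: x ≈ 50.099, y ≈ 76.597 km (keep extra digits for the depth step; rounded: 50.1, 76.6).
Then from the A sphere: z² = 130.72² − (x − 57.7)² − (y + 40.6)² with x = 50.099, y = 76.597, so z ≈ 57.400 ≈ 57.4 km.

(50.1, 76.6, 57.4)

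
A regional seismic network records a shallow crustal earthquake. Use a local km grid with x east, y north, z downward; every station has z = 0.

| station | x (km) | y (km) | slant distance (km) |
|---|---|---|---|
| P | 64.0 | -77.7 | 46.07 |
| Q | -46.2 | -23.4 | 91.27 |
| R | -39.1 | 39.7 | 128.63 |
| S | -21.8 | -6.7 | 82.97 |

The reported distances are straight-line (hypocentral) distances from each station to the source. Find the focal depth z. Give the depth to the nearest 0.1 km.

Each station gives a sphere (x−x_i)² + (y−y_i)² + z² = d_i² (stations at z=0).
Subtracting the P sphere from Q and R: z² cancels, leaving linear equations in x and y:
-220.4 x + 108.6 y = -13659.06
-206.2 x + 234.8 y = -21451.62
Solving: x ≈ 29.891, y ≈ -65.111 km (keep extra digits for the depth step; rounded: 29.9, -65.1).
Then from the P sphere: z² = 46.07² − (x − 64.0)² − (y + 77.7)² with x = 29.891, y = -65.111, so z ≈ 28.294 ≈ 28.3 km.

depth ≈ 28.3 km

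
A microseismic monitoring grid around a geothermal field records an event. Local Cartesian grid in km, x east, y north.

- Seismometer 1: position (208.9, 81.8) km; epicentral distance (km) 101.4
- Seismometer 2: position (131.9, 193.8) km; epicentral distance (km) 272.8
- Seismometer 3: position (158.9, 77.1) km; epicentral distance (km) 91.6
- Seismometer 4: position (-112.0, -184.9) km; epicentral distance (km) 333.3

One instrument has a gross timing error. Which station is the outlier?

Solve using three stations at a time. Using Seismometer 1, Seismometer 3, Seismometer 4 (subtract circle equations pairwise → linear system) gives (x, y) ≈ (173.7, -13.3).
Distances from that point to each station vs reported:
  Seismometer 1: calculated 101.4 vs reported 101.4 → residual 0.0 km
  Seismometer 2: calculated 211.2 vs reported 272.8 → residual 61.6 km
  Seismometer 3: calculated 91.6 vs reported 91.6 → residual 0.0 km
  Seismometer 4: calculated 333.3 vs reported 333.3 → residual 0.0 km
Seismometer 1, Seismometer 3, Seismometer 4 are mutually consistent (residuals ≈ 0); Seismometer 2 is off by 61.6 km.

Seismometer 2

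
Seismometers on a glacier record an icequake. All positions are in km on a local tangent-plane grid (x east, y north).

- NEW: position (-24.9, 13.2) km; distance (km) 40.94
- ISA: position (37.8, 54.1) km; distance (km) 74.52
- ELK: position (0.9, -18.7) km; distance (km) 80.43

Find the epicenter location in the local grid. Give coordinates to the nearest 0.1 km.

Circle about each station: (x + 24.9)² + (y − 13.2)² = 40.94²; (x − 37.8)² + (y − 54.1)² = 74.52²; (x − 0.9)² + (y + 18.7)² = 80.43².
Subtracting pairs of circle equations eliminates x²+y² and gives linear equations (the radical axes):
125.4 x + 81.8 y = -315.75
51.6 x − 63.8 y = -5236.65
Solving the 2×2 system: x ≈ -36.7, y ≈ 52.4 km.
Check against NEW (with the unrounded x, y): √((x + 24.9)²+(y − 13.2)²) = 40.94 ≈ 40.94 km. ✓

(-36.7, 52.4)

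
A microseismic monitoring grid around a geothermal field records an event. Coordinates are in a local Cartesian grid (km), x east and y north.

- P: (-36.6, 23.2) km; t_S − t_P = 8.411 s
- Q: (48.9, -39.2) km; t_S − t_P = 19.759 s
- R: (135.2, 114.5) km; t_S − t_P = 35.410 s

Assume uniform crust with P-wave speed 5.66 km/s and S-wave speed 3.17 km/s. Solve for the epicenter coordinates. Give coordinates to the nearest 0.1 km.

(-89.6, -6.2)

Distance from S−P lag: d = Δt · v_P v_S / (v_P − v_S) = Δt · (5.66·3.17)/(5.66−3.17) ≈ 7.2057·Δt.
So d_P = 60.61, d_Q = 142.38, d_R = 255.15 km.
Circle about each station: (x + 36.6)² + (y − 23.2)² = 60.61²; (x − 48.9)² + (y + 39.2)² = 142.38²; (x − 135.2)² + (y − 114.5)² = 255.15².
Subtracting the P equation from the Q and R equations removes the quadratic terms:
171.0 x − 124.8 y = -14548.44
343.6 x + 182.6 y = -31916.46
Solving the 2×2 system: x ≈ -89.6, y ≈ -6.2 km.
Check against P (with the unrounded x, y): √((x + 36.6)²+(y − 23.2)²) = 60.60 ≈ 60.61 km. ✓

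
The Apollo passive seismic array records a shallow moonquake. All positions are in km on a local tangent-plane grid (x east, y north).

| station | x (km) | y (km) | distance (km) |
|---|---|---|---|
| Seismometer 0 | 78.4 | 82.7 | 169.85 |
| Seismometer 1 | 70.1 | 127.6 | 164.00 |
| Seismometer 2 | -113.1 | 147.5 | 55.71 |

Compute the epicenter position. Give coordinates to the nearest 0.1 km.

Circle about each station: (x − 78.4)² + (y − 82.7)² = 169.85²; (x − 70.1)² + (y − 127.6)² = 164.00²; (x + 113.1)² + (y − 147.5)² = 55.71².
Subtracting the Seismometer 0 equation from the Seismometer 1 and Seismometer 2 equations removes the quadratic terms:
-16.6 x + 89.8 y = 10162.94
-383.0 x + 129.6 y = 47307.43
Solving the 2×2 system: x ≈ -90.9, y ≈ 96.4 km.

(-90.9, 96.4)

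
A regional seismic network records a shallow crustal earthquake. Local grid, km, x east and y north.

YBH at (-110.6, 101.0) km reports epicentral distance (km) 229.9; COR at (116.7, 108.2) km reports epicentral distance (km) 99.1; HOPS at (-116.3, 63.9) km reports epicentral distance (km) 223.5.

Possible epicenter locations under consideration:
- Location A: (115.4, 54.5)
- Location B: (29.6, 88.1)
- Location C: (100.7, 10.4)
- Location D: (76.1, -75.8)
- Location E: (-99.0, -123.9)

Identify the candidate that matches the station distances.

For each candidate, compare |candidate − station| to the reported distance:
Location A: residuals YBH 0.8, COR 45.4, HOPS 8.4 → max 45.4 km
Location B: residuals YBH 89.1, COR 9.7, HOPS 75.6 → max 89.1 km
Location C: residuals YBH 0.0, COR 0.0, HOPS 0.0 → max 0.0 km
Location D: residuals YBH 27.2, COR 89.3, HOPS 14.3 → max 89.3 km
Location E: residuals YBH 4.7, COR 217.8, HOPS 34.9 → max 217.8 km
Only Location C has all residuals ≈ 0.

Location C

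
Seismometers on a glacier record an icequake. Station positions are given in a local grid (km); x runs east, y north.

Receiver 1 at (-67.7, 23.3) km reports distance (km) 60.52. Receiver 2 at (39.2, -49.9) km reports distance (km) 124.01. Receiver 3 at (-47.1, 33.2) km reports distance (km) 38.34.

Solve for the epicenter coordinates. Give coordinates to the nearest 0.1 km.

Circle about each station: (x + 67.7)² + (y − 23.3)² = 60.52²; (x − 39.2)² + (y + 49.9)² = 124.01²; (x + 47.1)² + (y − 33.2)² = 38.34².
Subtracting the Receiver 1 equation from the Receiver 2 and Receiver 3 equations removes the quadratic terms:
213.8 x − 146.4 y = -12815.34
41.2 x + 19.8 y = 387.18
Solving the 2×2 system: x ≈ -19.2, y ≈ 59.5 km.

x ≈ -19.2 km, y ≈ 59.5 km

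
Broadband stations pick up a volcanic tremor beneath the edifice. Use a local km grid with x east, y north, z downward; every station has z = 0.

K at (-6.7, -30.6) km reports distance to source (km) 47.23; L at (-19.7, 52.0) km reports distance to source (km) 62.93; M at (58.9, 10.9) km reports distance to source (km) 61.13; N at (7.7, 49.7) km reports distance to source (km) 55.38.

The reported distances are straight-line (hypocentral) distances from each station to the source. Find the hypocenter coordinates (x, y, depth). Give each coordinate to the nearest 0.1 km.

(6.3, 3.3, 30.2)

Each station gives a sphere (x−x_i)² + (y−y_i)² + z² = d_i² (stations at z=0).
Subtracting the K sphere from L and M: z² cancels, leaving linear equations in x and y:
-26.0 x + 165.2 y = 381.33
131.2 x + 83.0 y = 1100.57
Solving: x ≈ 6.301, y ≈ 3.300 km (keep extra digits for the depth step; rounded: 6.3, 3.3).
Then from the K sphere: z² = 47.23² − (x + 6.7)² − (y + 30.6)² with x = 6.301, y = 3.300, so z ≈ 30.207 ≈ 30.2 km.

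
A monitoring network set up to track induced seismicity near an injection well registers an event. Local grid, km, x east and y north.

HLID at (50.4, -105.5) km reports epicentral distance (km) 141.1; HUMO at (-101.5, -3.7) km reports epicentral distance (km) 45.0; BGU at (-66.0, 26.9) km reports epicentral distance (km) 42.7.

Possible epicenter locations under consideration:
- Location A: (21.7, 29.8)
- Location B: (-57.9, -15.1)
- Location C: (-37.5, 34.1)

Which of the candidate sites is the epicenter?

For each candidate, compare |candidate − station| to the reported distance:
Location A: residuals HLID 2.8, HUMO 82.7, BGU 45.0 → max 82.7 km
Location B: residuals HLID 0.0, HUMO 0.1, BGU 0.1 → max 0.1 km
Location C: residuals HLID 23.9, HUMO 29.3, BGU 13.3 → max 29.3 km
Only Location B has all residuals ≈ 0.

Location B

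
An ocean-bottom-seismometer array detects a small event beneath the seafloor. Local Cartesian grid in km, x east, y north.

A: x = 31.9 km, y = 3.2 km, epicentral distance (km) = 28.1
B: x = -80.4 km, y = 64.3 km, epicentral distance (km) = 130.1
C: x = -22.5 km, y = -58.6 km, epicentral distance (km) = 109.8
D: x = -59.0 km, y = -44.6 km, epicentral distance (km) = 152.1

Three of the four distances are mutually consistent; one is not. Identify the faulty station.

D

Solve using three stations at a time. Using A, B, C (subtract circle equations pairwise → linear system) gives (x, y) ≈ (44.6, 28.3).
Distances from that point to each station vs reported:
  A: calculated 28.1 vs reported 28.1 → residual 0.0 km
  B: calculated 130.1 vs reported 130.1 → residual 0.0 km
  C: calculated 109.8 vs reported 109.8 → residual 0.0 km
  D: calculated 126.7 vs reported 152.1 → residual 25.4 km
A, B, C are mutually consistent (residuals ≈ 0); D is off by 25.4 km.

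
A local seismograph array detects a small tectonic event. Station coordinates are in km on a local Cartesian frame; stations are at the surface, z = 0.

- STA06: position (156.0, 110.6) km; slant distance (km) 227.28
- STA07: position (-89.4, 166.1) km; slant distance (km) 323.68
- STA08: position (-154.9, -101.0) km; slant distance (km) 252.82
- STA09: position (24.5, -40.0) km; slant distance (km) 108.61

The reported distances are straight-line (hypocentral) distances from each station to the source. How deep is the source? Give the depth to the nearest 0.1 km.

67.8 km

Each station gives a sphere (x−x_i)² + (y−y_i)² + z² = d_i² (stations at z=0).
Subtracting the STA06 sphere from STA07 and STA08: z² cancels, leaving linear equations in x and y:
-490.8 x + 111.0 y = -54099.33
-621.8 x − 423.2 y = -14635.10
Solving: x ≈ 88.605, y ≈ -95.604 km (keep extra digits for the depth step; rounded: 88.6, -95.6).
Then from the STA06 sphere: z² = 227.28² − (x − 156.0)² − (y − 110.6)² with x = 88.605, y = -95.604, so z ≈ 67.779 ≈ 67.8 km.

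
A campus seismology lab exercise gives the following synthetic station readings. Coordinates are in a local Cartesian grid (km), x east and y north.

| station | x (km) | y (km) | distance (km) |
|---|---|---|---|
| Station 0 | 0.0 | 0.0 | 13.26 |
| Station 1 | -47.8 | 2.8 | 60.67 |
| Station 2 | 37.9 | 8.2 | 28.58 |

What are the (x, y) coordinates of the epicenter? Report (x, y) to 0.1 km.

12.4 km east, -4.7 km north

Circle about each station: x² + y² = 13.26²; (x + 47.8)² + (y − 2.8)² = 60.67²; (x − 37.9)² + (y − 8.2)² = 28.58².
Subtracting the Station 0 equation from the Station 1 and Station 2 equations removes the quadratic terms:
-95.6 x + 5.6 y = -1212.34
75.8 x + 16.4 y = 862.66
Solving the 2×2 system: x ≈ 12.4, y ≈ -4.7 km.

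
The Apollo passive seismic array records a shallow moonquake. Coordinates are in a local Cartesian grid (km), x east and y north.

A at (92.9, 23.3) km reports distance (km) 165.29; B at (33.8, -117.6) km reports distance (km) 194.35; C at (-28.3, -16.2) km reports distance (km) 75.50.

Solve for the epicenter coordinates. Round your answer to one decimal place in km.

x ≈ -70.8 km, y ≈ 46.2 km

Circle about each station: (x − 92.9)² + (y − 23.3)² = 165.29²; (x − 33.8)² + (y + 117.6)² = 194.35²; (x + 28.3)² + (y + 16.2)² = 75.50².
Subtracting the A equation from the B and C equations removes the quadratic terms:
-118.2 x − 281.8 y = -4652.24
-242.4 x − 79.0 y = 13510.56
Solving the 2×2 system: x ≈ -70.8, y ≈ 46.2 km.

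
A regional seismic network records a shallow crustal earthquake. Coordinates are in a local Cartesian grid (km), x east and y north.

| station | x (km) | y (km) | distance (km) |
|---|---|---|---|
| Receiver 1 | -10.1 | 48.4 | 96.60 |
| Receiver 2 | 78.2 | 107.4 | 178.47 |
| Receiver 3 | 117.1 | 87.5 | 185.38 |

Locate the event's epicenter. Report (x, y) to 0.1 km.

(-9.2, -48.2)

Circle about each station: (x + 10.1)² + (y − 48.4)² = 96.60²; (x − 78.2)² + (y − 107.4)² = 178.47²; (x − 117.1)² + (y − 87.5)² = 185.38².
Subtracting the Receiver 1 equation from the Receiver 2 and Receiver 3 equations removes the quadratic terms:
176.6 x + 118.0 y = -7314.55
254.4 x + 78.2 y = -6110.09
Solving the 2×2 system: x ≈ -9.2, y ≈ -48.2 km.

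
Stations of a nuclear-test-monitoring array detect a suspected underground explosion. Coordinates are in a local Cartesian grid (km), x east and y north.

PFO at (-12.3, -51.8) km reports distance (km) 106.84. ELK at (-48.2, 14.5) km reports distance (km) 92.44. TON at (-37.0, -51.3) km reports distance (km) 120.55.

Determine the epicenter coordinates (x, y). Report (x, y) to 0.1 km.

x ≈ 40.3 km, y ≈ 41.2 km

Circle about each station: (x + 12.3)² + (y + 51.8)² = 106.84²; (x + 48.2)² + (y − 14.5)² = 92.44²; (x + 37.0)² + (y + 51.3)² = 120.55².
Subtracting the PFO equation from the ELK and TON equations removes the quadratic terms:
-71.8 x + 132.6 y = 2568.59
-49.4 x + 1.0 y = -1951.36
Solving the 2×2 system: x ≈ 40.3, y ≈ 41.2 km.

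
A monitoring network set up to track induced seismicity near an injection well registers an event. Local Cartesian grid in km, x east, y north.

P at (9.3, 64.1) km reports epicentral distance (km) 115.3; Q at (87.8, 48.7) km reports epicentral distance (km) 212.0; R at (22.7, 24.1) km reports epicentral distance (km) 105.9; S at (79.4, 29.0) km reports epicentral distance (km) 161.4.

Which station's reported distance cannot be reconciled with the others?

Q

Solve using three stations at a time. Using P, R, S (subtract circle equations pairwise → linear system) gives (x, y) ≈ (-76.4, -12.8).
Distances from that point to each station vs reported:
  P: calculated 115.1 vs reported 115.3 → residual 0.2 km
  Q: calculated 175.3 vs reported 212.0 → residual 36.7 km
  R: calculated 105.7 vs reported 105.9 → residual 0.2 km
  S: calculated 161.3 vs reported 161.4 → residual 0.1 km
P, R, S are mutually consistent (residuals ≈ 0); Q is off by 36.7 km.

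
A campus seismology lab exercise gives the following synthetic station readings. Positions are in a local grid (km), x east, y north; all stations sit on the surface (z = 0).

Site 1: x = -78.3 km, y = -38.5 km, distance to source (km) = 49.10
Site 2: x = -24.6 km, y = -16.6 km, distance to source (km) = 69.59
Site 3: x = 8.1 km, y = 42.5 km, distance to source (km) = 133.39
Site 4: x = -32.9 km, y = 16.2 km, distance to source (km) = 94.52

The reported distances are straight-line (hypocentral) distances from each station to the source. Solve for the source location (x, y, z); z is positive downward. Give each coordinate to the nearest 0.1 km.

Each station gives a sphere (x−x_i)² + (y−y_i)² + z² = d_i² (stations at z=0).
Subtracting the Site 1 sphere from Site 2 and Site 3: z² cancels, leaving linear equations in x and y:
107.4 x + 43.8 y = -9164.38
172.8 x + 162.0 y = -21123.36
Solving: x ≈ -56.909, y ≈ -69.688 km (keep extra digits for the depth step; rounded: -56.9, -69.7).
Then from the Site 1 sphere: z² = 49.10² − (x + 78.3)² − (y + 38.5)² with x = -56.909, y = -69.688, so z ≈ 31.314 ≈ 31.3 km.

x ≈ -56.9 km, y ≈ -69.7 km, depth ≈ 31.3 km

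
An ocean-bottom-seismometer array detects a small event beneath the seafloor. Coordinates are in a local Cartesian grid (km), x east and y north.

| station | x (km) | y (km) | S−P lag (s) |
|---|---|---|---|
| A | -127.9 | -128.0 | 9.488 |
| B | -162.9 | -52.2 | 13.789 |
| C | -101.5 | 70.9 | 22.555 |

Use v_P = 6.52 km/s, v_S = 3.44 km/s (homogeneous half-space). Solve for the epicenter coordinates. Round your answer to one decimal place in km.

(-70.0, -90.3)

Distance from S−P lag: d = Δt · v_P v_S / (v_P − v_S) = Δt · (6.52·3.44)/(6.52−3.44) ≈ 7.2821·Δt.
So d_A = 69.09, d_B = 100.41, d_C = 164.25 km.
Circle about each station: (x + 127.9)² + (y + 128.0)² = 69.09²; (x + 162.9)² + (y + 52.2)² = 100.41²; (x + 101.5)² + (y − 70.9)² = 164.25².
Subtracting the A equation from the B and C equations removes the quadratic terms:
-70.0 x + 151.6 y = -8789.90
52.8 x + 397.8 y = -39617.98
Solving the 2×2 system: x ≈ -70.0, y ≈ -90.3 km.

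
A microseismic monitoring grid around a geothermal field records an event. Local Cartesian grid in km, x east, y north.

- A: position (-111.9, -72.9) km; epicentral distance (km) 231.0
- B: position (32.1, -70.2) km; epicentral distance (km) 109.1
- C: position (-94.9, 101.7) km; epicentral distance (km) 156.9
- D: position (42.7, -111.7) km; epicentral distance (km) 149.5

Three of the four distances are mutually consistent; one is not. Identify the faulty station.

A

Solve using three stations at a time. Using B, C, D (subtract circle equations pairwise → linear system) gives (x, y) ≈ (48.4, 37.7).
Distances from that point to each station vs reported:
  A: calculated 194.8 vs reported 231.0 → residual 36.2 km
  B: calculated 109.2 vs reported 109.1 → residual 0.1 km
  C: calculated 156.9 vs reported 156.9 → residual 0.0 km
  D: calculated 149.5 vs reported 149.5 → residual 0.0 km
B, C, D are mutually consistent (residuals ≈ 0); A is off by 36.2 km.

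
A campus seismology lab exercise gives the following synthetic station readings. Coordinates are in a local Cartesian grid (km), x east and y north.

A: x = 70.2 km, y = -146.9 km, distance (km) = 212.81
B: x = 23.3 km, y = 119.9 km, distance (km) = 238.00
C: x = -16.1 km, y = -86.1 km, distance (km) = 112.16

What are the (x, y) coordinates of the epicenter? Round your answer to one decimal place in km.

-126.3 km east, -65.2 km north

Circle about each station: (x − 70.2)² + (y + 146.9)² = 212.81²; (x − 23.3)² + (y − 119.9)² = 238.00²; (x + 16.1)² + (y + 86.1)² = 112.16².
Subtracting pairs of circle equations eliminates x²+y² and gives linear equations (the radical axes):
-93.8 x + 533.6 y = -22944.65
-172.6 x + 121.6 y = 13873.00
Solving the 2×2 system: x ≈ -126.3, y ≈ -65.2 km.
Check against A (with the unrounded x, y): √((x − 70.2)²+(y + 146.9)²) = 212.82 ≈ 212.81 km. ✓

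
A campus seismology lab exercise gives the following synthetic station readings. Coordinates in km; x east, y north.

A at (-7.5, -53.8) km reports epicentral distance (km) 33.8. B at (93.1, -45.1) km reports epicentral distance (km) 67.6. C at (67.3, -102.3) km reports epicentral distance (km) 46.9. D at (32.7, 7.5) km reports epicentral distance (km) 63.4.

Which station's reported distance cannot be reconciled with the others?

Solve using three stations at a time. Using A, B, D (subtract circle equations pairwise → linear system) gives (x, y) ≈ (26.3, -55.6).
Distances from that point to each station vs reported:
  A: calculated 33.8 vs reported 33.8 → residual 0.0 km
  B: calculated 67.6 vs reported 67.6 → residual 0.0 km
  C: calculated 62.1 vs reported 46.9 → residual 15.2 km
  D: calculated 63.4 vs reported 63.4 → residual 0.0 km
A, B, D are mutually consistent (residuals ≈ 0); C is off by 15.2 km.

C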